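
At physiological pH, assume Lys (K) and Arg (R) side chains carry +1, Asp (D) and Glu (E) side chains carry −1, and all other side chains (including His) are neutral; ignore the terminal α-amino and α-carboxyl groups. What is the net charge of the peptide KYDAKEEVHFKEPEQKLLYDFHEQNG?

-3

Positive (K, R): K1, K5, K11, K16 → +4.
Negative (D, E): D3, E6, E7, E12, E14, D20, E23 → −7.
Net charge = (+4) + (−7) = −3.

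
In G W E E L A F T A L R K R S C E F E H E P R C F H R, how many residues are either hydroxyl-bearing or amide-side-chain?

2

Hydroxyl-bearing: S, T, Y. Amide-side-chain: N, Q.
Hydroxyl-bearing residues here: T8, S14 (2).
Amide-side-chain residues here: none (0).
The two groups share no amino acid, so total = 2 + 0 = 2.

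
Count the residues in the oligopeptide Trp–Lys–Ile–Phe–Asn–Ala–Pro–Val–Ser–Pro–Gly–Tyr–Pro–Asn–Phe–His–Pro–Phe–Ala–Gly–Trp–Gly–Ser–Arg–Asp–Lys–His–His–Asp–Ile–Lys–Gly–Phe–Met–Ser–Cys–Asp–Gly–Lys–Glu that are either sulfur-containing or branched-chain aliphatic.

5

Sulfur-containing: C, M. Branched-chain aliphatic: I, L, V.
Sulfur-containing residues here: Met34, Cys36 (2).
Branched-chain aliphatic residues here: Ile3, Val8, Ile30 (3).
The two groups share no amino acid, so total = 2 + 3 = 5.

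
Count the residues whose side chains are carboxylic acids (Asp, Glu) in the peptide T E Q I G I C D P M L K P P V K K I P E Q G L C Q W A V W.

3

Matching residues: E2, D8, E20.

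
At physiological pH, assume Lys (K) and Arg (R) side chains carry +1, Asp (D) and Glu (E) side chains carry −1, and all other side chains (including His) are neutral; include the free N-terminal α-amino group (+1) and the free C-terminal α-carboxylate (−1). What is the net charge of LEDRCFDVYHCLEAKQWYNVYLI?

-2

Positive (K, R): R4, K15 → +2.
Negative (D, E): E2, D3, D7, E13 → −4.
The N-terminus (+1) and C-terminus (−1) cancel.
Net charge = (+2) + (−4) = −2.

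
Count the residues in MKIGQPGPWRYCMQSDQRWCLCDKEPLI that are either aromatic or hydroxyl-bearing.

4

Aromatic: F, W, Y. Hydroxyl-bearing: S, T, Y.
Aromatic residues here: W9, Y11, W19 (3).
Hydroxyl-bearing residues here: Y11, S15 (2).
Y is in both groups, so the 1 Y residue must not be double-counted.
Total = 3 + 2 − 1 = 4.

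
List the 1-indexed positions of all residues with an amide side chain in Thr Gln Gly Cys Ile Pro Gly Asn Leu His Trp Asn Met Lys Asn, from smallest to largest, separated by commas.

2, 8, 12, 15

The amide-side-chain residues are Asn (N) and Gln (Q).
Matching residues: Gln2, Asn8, Asn12, Asn15.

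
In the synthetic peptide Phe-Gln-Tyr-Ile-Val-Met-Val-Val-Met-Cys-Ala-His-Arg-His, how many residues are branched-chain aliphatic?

The BCAAs are Val, Leu, and Ile — aliphatic side chains with a branch point.
Matching residues: Ile4, Val5, Val7, Val8.

4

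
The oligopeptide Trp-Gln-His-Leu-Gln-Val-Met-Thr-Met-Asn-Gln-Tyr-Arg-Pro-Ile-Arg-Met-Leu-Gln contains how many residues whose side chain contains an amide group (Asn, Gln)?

5

Matching residues: Gln2, Gln5, Asn10, Gln11, Gln19.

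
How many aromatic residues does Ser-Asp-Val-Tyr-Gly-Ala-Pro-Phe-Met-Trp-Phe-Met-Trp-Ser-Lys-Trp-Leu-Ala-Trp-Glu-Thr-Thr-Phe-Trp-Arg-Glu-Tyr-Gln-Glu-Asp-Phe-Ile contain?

The aromatic amino acids are Phe (F, benzyl), Trp (W, indole), and Tyr (Y, phenol).
Matching residues: Tyr4, Phe8, Trp10, Phe11, Trp13, Trp16, Trp19, Phe23, Trp24, Tyr27, Phe31.

11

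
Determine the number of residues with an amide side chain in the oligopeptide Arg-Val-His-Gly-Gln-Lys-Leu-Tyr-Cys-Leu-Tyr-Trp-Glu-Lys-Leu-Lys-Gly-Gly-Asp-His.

The amide-side-chain residues are Asn (N) and Gln (Q).
Matching residues: Gln5.

1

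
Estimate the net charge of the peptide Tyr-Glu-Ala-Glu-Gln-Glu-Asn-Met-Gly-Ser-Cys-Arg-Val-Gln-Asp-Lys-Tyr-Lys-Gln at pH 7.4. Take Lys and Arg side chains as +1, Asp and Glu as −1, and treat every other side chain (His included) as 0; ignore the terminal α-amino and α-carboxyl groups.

Positive (K, R): Arg12, Lys16, Lys18 → +3.
Negative (D, E): Glu2, Glu4, Glu6, Asp15 → −4.
Net charge = (+3) + (−4) = −1.

-1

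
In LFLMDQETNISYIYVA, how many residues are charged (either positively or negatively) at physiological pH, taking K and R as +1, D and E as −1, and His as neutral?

Charged side chains at pH ~7.4: K, R (positive); D, E (negative).
Matching residues: D5, E7.

2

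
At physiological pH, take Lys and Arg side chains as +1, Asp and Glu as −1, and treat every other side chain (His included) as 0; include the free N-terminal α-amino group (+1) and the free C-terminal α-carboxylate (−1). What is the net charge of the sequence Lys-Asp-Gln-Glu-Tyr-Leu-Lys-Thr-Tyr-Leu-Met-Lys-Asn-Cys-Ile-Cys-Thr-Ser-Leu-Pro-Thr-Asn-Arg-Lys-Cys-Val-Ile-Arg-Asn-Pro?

Positive (K, R): Lys1, Lys7, Lys12, Arg23, Lys24, Arg28 → +6.
Negative (D, E): Asp2, Glu4 → −2.
The N-terminus (+1) and C-terminus (−1) cancel.
Net charge = (+6) + (−2) = +4.

+4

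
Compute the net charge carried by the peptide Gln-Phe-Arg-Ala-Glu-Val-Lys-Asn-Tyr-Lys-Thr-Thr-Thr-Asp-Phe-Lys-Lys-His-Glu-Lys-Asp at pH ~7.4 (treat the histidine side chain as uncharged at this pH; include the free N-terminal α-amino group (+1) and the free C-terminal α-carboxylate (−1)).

+2

At pH ~7.4 the Lys and Arg side chains are protonated (+1), the Asp and Glu side chains are deprotonated (−1), and with His taken as neutral all other side chains carry no charge.
Positive (K, R): Arg3, Lys7, Lys10, Lys16, Lys17, Lys20 → +6.
Negative (D, E): Glu5, Asp14, Glu19, Asp21 → −4.
The N-terminus (+1) and C-terminus (−1) cancel.
Net charge = (+6) + (−4) = +2.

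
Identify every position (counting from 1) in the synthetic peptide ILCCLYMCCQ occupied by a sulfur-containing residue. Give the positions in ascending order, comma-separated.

The sulfur-bearing residues are cysteine (–SH) and methionine (–S–CH₃).
Matching residues: C3, C4, M7, C8, C9.

3, 4, 7, 8, 9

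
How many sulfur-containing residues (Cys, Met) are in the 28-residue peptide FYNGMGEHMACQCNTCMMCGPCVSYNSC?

10

Matching residues: M5, M9, C11, C13, C16, M17, M18, C19, C22, C28.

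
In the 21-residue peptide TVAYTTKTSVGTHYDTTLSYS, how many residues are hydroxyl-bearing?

S, T, and Y are the three residues with a side-chain hydroxyl.
Matching residues: T1, Y4, T5, T6, T8, S9, T12, Y14, T16, T17, S19, Y20, S21.

13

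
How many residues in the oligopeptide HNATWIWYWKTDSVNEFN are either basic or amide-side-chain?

Basic: H, K, R. Amide-side-chain: N, Q.
Basic residues here: H1, K10 (2).
Amide-side-chain residues here: N2, N15, N18 (3).
The two groups share no amino acid, so total = 2 + 3 = 5.

5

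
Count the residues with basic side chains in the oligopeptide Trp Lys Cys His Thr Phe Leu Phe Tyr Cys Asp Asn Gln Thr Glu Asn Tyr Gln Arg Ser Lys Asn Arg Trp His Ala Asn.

6

The basic amino acids are Lys (K), Arg (R), and His (H).
Matching residues: Lys2, His4, Arg19, Lys21, Arg23, His25.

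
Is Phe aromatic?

Phenylalanine (F), tryptophan (W), and tyrosine (Y) have aromatic ring side chains.
Phenylalanine is in this group.

Yes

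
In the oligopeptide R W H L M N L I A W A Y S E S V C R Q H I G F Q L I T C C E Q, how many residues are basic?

4

Lysine (K), arginine (R), and histidine (H) have basic, nitrogen-containing side chains.
Matching residues: R1, H3, R18, H20.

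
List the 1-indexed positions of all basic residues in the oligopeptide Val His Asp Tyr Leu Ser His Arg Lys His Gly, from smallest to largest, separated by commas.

K, R, and H are the three residues with basic side chains (ε-amine, guanidinium, and imidazole respectively).
Matching residues: His2, His7, Arg8, Lys9, His10.

2, 7, 8, 9, 10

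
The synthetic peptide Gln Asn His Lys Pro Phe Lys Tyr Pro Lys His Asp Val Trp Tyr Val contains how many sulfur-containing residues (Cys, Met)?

None of the 16 residues belong to this group.

0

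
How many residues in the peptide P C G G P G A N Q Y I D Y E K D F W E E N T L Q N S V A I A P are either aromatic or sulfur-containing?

5

Aromatic: F, W, Y. Sulfur-containing: C, M.
Aromatic residues here: Y10, Y13, F17, W18 (4).
Sulfur-containing residues here: C2 (1).
The two groups share no amino acid, so total = 4 + 1 = 5.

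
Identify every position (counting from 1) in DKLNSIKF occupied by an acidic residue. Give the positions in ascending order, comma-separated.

1

Only D (aspartate) and E (glutamate) carry a side-chain carboxylic acid.
Matching residues: D1.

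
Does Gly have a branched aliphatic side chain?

V, L, and I make up the branched-chain aliphatic group.
Glycine is not in this group.

No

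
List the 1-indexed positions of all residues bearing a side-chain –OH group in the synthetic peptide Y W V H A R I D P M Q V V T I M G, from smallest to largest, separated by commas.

The –OH-bearing residues are Ser, Thr (aliphatic alcohols), and Tyr (phenol).
Matching residues: Y1, T14.

1, 14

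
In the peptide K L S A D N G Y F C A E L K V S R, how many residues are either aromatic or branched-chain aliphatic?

5

Aromatic: F, W, Y. Branched-chain aliphatic: I, L, V.
Aromatic residues here: Y8, F9 (2).
Branched-chain aliphatic residues here: L2, L13, V15 (3).
The two groups share no amino acid, so total = 2 + 3 = 5.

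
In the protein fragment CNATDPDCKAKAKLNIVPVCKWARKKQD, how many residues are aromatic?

1

The aromatic amino acids are Phe (F, benzyl), Trp (W, indole), and Tyr (Y, phenol).
Matching residues: W22.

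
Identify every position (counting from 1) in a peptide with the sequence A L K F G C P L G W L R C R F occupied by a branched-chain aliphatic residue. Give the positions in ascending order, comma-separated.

V, L, and I make up the branched-chain aliphatic group.
Matching residues: L2, L8, L11.

2, 8, 11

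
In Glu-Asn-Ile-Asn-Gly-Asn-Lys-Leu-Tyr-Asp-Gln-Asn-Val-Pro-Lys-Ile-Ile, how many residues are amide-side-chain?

The amide-side-chain residues are Asn (N) and Gln (Q).
Matching residues: Asn2, Asn4, Asn6, Gln11, Asn12.

5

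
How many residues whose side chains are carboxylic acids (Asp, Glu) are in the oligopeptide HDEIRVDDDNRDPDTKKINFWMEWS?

8

Matching residues: D2, E3, D7, D8, D9, D12, D14, E23.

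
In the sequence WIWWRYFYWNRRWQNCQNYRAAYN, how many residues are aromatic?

The aromatic amino acids are Phe (F, benzyl), Trp (W, indole), and Tyr (Y, phenol).
Matching residues: W1, W3, W4, Y6, F7, Y8, W9, W13, Y19, Y23.

10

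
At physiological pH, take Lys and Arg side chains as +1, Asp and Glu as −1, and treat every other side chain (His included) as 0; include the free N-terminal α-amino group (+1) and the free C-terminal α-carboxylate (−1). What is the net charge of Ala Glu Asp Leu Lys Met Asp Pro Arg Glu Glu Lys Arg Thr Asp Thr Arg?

Positive (K, R): Lys5, Arg9, Lys12, Arg13, Arg17 → +5.
Negative (D, E): Glu2, Asp3, Asp7, Glu10, Glu11, Asp15 → −6.
The N-terminus (+1) and C-terminus (−1) cancel.
Net charge = (+5) + (−6) = −1.

-1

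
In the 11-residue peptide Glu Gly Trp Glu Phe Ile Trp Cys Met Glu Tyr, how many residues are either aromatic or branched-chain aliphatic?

5

Aromatic: F, W, Y. Branched-chain aliphatic: I, L, V.
Aromatic residues here: Trp3, Phe5, Trp7, Tyr11 (4).
Branched-chain aliphatic residues here: Ile6 (1).
The two groups share no amino acid, so total = 4 + 1 = 5.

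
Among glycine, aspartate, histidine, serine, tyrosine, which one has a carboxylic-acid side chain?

Aspartate (D) and glutamate (E) have carboxylic-acid side chains and are the acidic amino acids.
Of the listed options, only aspartate belongs to this group.

aspartate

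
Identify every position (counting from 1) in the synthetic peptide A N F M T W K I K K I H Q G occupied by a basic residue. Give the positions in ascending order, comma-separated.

K, R, and H are the three residues with basic side chains (ε-amine, guanidinium, and imidazole respectively).
Matching residues: K7, K9, K10, H12.

7, 9, 10, 12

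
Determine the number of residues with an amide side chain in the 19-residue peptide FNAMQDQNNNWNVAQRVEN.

9

Only N (asparagine) and Q (glutamine) carry a side-chain carboxamide.
Matching residues: N2, Q5, Q7, N8, N9, N10, N12, Q15, N19.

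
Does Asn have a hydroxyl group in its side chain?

No

S, T, and Y are the three residues with a side-chain hydroxyl.
Asparagine is not in this group.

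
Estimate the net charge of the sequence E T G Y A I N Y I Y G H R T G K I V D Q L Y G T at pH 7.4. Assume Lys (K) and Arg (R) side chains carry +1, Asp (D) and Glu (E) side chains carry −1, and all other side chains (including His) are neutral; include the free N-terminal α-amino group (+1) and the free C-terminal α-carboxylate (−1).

Positive (K, R): R13, K16 → +2.
Negative (D, E): E1, D19 → −2.
The N-terminus (+1) and C-terminus (−1) cancel.
Net charge = (+2) + (−2) = 0.

0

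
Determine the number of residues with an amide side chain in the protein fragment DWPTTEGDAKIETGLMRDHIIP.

The amide-side-chain residues are Asn (N) and Gln (Q).
None of the 22 residues belong to this group.

0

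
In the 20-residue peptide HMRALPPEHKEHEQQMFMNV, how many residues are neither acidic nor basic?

12

Acidic: D, E. Basic: K, R, H. All other residues are neither.
Matching residues: M2, A4, L5, P6, P7, Q14, Q15, M16, F17, M18, N19, V20.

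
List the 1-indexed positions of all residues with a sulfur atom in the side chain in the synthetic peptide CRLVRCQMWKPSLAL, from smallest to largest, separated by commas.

Cysteine (C, thiol) and methionine (M, thioether) are the two sulfur-containing amino acids.
Matching residues: C1, C6, M8.

1, 6, 8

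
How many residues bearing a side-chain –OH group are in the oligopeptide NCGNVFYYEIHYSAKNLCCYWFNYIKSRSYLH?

The –OH-bearing residues are Ser, Thr (aliphatic alcohols), and Tyr (phenol).
Matching residues: Y7, Y8, Y12, S13, Y20, Y24, S27, S29, Y30.

9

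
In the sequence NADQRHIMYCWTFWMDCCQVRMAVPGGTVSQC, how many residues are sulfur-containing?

7

Cysteine (C, thiol) and methionine (M, thioether) are the two sulfur-containing amino acids.
Matching residues: M8, C10, M15, C17, C18, M22, C32.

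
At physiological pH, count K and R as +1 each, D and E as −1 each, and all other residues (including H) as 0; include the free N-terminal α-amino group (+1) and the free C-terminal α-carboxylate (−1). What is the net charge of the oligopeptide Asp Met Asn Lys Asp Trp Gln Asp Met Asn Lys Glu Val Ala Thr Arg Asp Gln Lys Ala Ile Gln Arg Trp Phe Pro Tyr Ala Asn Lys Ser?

Positive (K, R): Lys4, Lys11, Arg16, Lys19, Arg23, Lys30 → +6.
Negative (D, E): Asp1, Asp5, Asp8, Glu12, Asp17 → −5.
The N-terminus (+1) and C-terminus (−1) cancel.
Net charge = (+6) + (−5) = +1.

+1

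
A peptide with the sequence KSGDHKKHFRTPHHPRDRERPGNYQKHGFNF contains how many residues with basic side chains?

13

The basic amino acids are Lys (K), Arg (R), and His (H).
Matching residues: K1, H5, K6, K7, H8, R10, H13, H14, R16, R18, R20, K26, H27.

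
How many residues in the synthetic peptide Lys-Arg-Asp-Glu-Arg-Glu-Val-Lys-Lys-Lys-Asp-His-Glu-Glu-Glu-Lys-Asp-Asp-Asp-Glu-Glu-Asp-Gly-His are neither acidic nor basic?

Acidic: D, E. Basic: K, R, H. All other residues are neither.
Matching residues: Val7, Gly23.

2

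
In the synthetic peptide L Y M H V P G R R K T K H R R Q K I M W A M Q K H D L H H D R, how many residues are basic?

14

K, R, and H are the three residues with basic side chains (ε-amine, guanidinium, and imidazole respectively).
Matching residues: H4, R8, R9, K10, K12, H13, R14, R15, K17, K24, H25, H28, H29, R31.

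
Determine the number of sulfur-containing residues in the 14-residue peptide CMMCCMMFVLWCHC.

Only Cys (C) and Met (M) have a sulfur atom in the side chain.
Matching residues: C1, M2, M3, C4, C5, M6, M7, C12, C14.

9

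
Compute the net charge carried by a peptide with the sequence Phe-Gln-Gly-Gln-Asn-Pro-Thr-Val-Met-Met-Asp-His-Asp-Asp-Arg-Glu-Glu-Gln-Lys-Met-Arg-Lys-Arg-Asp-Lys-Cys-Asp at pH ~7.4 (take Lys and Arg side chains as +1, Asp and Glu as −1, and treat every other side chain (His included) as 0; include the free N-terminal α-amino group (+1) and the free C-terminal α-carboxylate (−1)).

Positive (K, R): Arg15, Lys19, Arg21, Lys22, Arg23, Lys25 → +6.
Negative (D, E): Asp11, Asp13, Asp14, Glu16, Glu17, Asp24, Asp27 → −7.
The N-terminus (+1) and C-terminus (−1) cancel.
Net charge = (+6) + (−7) = −1.

-1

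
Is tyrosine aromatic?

Yes

The aromatic amino acids are Phe (F, benzyl), Trp (W, indole), and Tyr (Y, phenol).
Tyrosine is in this group.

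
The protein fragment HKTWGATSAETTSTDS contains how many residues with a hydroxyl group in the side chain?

S, T, and Y are the three residues with a side-chain hydroxyl.
Matching residues: T3, T7, S8, T11, T12, S13, T14, S16.

8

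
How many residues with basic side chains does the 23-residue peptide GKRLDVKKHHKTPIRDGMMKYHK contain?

K, R, and H are the three residues with basic side chains (ε-amine, guanidinium, and imidazole respectively).
Matching residues: K2, R3, K7, K8, H9, H10, K11, R15, K20, H22, K23.

11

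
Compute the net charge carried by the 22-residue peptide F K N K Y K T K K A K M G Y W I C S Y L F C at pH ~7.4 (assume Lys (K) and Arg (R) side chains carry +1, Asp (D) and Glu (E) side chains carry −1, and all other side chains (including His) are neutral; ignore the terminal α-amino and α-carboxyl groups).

Positive (K, R): K2, K4, K6, K8, K9, K11 → +6.
Negative (D, E): none → −0.
Net charge = (+6) + (−0) = +6.

+6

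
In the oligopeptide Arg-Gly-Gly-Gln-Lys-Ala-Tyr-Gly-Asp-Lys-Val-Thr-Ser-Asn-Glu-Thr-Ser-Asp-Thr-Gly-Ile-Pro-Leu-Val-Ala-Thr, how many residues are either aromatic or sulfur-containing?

1

Aromatic: F, W, Y. Sulfur-containing: C, M.
Aromatic residues here: Tyr7 (1).
Sulfur-containing residues here: none (0).
The two groups share no amino acid, so total = 1 + 0 = 1.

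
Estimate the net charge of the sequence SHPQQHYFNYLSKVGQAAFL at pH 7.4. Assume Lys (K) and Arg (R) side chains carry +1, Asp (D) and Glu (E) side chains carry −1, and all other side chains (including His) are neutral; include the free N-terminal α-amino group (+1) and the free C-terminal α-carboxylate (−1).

Positive (K, R): K13 → +1.
Negative (D, E): none → −0.
The N-terminus (+1) and C-terminus (−1) cancel.
Net charge = (+1) + (−0) = +1.

+1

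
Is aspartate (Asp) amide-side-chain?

Only N (asparagine) and Q (glutamine) carry a side-chain carboxamide.
Aspartate is not in this group.

No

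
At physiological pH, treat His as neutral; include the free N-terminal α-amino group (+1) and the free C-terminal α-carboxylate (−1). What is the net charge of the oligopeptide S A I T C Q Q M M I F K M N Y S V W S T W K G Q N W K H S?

+3

The side chains ionized at physiological pH are Lys/Arg (+1) and Asp/Glu (−1); with His treated as neutral, nothing else contributes.
Positive (K, R): K12, K22, K27 → +3.
Negative (D, E): none → −0.
The N-terminus (+1) and C-terminus (−1) cancel.
Net charge = (+3) + (−0) = +3.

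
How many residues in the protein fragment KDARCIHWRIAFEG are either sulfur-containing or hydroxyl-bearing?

1

Sulfur-containing: C, M. Hydroxyl-bearing: S, T, Y.
Sulfur-containing residues here: C5 (1).
Hydroxyl-bearing residues here: none (0).
The two groups share no amino acid, so total = 1 + 0 = 1.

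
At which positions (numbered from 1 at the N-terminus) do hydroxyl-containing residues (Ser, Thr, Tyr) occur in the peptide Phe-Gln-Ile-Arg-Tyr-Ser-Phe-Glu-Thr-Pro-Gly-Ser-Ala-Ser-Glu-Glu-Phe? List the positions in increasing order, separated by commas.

5, 6, 9, 12, 14

Matching residues: Tyr5, Ser6, Thr9, Ser12, Ser14.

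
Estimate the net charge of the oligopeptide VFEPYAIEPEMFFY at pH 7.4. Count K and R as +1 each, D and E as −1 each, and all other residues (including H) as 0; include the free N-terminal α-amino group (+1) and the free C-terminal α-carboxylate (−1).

Positive (K, R): none → +0.
Negative (D, E): E3, E8, E10 → −3.
The N-terminus (+1) and C-terminus (−1) cancel.
Net charge = (+0) + (−3) = −3.

-3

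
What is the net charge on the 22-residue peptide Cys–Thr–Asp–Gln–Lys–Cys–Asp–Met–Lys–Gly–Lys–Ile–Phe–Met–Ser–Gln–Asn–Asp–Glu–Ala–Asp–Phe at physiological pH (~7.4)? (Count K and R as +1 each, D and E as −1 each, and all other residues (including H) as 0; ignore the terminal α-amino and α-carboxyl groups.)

Positive (K, R): Lys5, Lys9, Lys11 → +3.
Negative (D, E): Asp3, Asp7, Asp18, Glu19, Asp21 → −5.
Net charge = (+3) + (−5) = −2.

-2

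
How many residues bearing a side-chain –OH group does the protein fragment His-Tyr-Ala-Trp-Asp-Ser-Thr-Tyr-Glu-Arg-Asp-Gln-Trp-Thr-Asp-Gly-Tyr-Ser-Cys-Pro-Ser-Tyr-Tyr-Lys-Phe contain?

S, T, and Y are the three residues with a side-chain hydroxyl.
Matching residues: Tyr2, Ser6, Thr7, Tyr8, Thr14, Tyr17, Ser18, Ser21, Tyr22, Tyr23.

10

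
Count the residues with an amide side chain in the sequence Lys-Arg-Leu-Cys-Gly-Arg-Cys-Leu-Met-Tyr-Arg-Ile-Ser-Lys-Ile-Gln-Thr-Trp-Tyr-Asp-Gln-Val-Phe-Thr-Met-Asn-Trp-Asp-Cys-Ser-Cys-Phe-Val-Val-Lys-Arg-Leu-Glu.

Only N (asparagine) and Q (glutamine) carry a side-chain carboxamide.
Matching residues: Gln16, Gln21, Asn26.

3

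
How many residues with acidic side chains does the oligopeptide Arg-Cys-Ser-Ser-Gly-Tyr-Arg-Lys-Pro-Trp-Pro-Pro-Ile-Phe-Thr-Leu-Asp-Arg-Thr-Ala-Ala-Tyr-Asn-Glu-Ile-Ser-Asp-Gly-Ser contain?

3

Only D (aspartate) and E (glutamate) carry a side-chain carboxylic acid.
Matching residues: Asp17, Glu24, Asp27.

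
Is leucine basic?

No

The basic amino acids are Lys (K), Arg (R), and His (H).
Leucine is not in this group.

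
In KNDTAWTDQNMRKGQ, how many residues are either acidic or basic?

5

Acidic: D, E. Basic: H, K, R.
Acidic residues here: D3, D8 (2).
Basic residues here: K1, R12, K13 (3).
The two groups share no amino acid, so total = 2 + 3 = 5.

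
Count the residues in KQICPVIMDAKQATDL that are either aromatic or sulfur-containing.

2

Aromatic: F, W, Y. Sulfur-containing: C, M.
Aromatic residues here: none (0).
Sulfur-containing residues here: C4, M8 (2).
The two groups share no amino acid, so total = 0 + 2 = 2.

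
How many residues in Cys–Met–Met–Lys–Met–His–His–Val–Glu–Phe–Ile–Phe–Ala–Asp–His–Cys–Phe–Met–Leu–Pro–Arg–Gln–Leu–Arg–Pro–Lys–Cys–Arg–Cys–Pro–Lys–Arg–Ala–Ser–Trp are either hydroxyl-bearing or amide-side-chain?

Hydroxyl-bearing: S, T, Y. Amide-side-chain: N, Q.
Hydroxyl-bearing residues here: Ser34 (1).
Amide-side-chain residues here: Gln22 (1).
The two groups share no amino acid, so total = 1 + 1 = 2.

2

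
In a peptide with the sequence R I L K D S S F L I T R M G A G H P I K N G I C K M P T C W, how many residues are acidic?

The acidic residues are Asp (D) and Glu (E), whose side chains end in a carboxylate group.
Matching residues: D5.

1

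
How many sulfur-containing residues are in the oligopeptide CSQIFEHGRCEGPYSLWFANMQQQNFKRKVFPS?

3

The sulfur-bearing residues are cysteine (–SH) and methionine (–S–CH₃).
Matching residues: C1, C10, M21.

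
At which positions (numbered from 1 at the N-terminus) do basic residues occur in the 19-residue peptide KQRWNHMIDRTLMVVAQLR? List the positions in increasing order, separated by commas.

K, R, and H are the three residues with basic side chains (ε-amine, guanidinium, and imidazole respectively).
Matching residues: K1, R3, H6, R10, R19.

1, 3, 6, 10, 19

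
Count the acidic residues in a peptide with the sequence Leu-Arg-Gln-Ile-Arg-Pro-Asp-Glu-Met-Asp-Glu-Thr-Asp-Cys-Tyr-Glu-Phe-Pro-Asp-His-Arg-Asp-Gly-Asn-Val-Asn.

The acidic residues are Asp (D) and Glu (E), whose side chains end in a carboxylate group.
Matching residues: Asp7, Glu8, Asp10, Glu11, Asp13, Glu16, Asp19, Asp22.

8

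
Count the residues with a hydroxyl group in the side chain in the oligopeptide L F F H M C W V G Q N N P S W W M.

1

Serine (S), threonine (T), and tyrosine (Y) each carry a hydroxyl group on the side chain.
Matching residues: S14.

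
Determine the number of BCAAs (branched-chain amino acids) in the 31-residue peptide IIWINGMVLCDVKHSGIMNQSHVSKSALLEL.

V, L, and I make up the branched-chain aliphatic group.
Matching residues: I1, I2, I4, V8, L9, V12, I17, V23, L28, L29, L31.

11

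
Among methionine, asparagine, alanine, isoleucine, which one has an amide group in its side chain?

asparagine

Only N (asparagine) and Q (glutamine) carry a side-chain carboxamide.
Of the listed options, only asparagine belongs to this group.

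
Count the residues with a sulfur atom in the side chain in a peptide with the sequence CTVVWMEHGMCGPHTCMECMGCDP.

9

Only Cys (C) and Met (M) have a sulfur atom in the side chain.
Matching residues: C1, M6, M10, C11, C16, M17, C19, M20, C22.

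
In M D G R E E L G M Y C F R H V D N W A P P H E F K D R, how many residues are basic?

6

Lysine (K), arginine (R), and histidine (H) have basic, nitrogen-containing side chains.
Matching residues: R4, R13, H14, H22, K25, R27.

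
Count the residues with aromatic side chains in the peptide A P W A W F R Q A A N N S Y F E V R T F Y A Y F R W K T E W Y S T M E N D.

The aromatic amino acids are Phe (F, benzyl), Trp (W, indole), and Tyr (Y, phenol).
Matching residues: W3, W5, F6, Y14, F15, F20, Y21, Y23, F24, W26, W30, Y31.

12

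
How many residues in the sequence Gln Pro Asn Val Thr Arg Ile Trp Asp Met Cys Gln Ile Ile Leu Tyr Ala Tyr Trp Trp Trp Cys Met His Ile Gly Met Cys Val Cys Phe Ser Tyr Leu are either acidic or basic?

3

Acidic: D, E. Basic: H, K, R.
Acidic residues here: Asp9 (1).
Basic residues here: Arg6, His24 (2).
The two groups share no amino acid, so total = 1 + 2 = 3.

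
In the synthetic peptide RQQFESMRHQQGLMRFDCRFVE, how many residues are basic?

The basic amino acids are Lys (K), Arg (R), and His (H).
Matching residues: R1, R8, H9, R15, R19.

5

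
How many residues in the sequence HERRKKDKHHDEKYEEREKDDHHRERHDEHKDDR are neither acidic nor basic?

1

Acidic: D, E. Basic: K, R, H. All other residues are neither.
Matching residues: Y14.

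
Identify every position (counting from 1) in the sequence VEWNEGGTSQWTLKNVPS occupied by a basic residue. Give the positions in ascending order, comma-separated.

Lysine (K), arginine (R), and histidine (H) have basic, nitrogen-containing side chains.
Matching residues: K14.

14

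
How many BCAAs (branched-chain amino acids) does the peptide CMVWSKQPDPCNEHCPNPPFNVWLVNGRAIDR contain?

5

Valine (V), leucine (L), and isoleucine (I) are the branched-chain amino acids.
Matching residues: V3, V22, L24, V25, I30.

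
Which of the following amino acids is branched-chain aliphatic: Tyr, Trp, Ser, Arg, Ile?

Ile

Valine (V), leucine (L), and isoleucine (I) are the branched-chain amino acids.
Of the listed options, only Ile belongs to this group.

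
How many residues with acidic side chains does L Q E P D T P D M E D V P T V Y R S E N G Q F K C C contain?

Only D (aspartate) and E (glutamate) carry a side-chain carboxylic acid.
Matching residues: E3, D5, D8, E10, D11, E19.

6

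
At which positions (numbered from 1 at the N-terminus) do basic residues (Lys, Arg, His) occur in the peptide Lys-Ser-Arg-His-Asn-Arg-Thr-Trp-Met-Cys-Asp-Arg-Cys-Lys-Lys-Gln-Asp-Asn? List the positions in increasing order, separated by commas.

Matching residues: Lys1, Arg3, His4, Arg6, Arg12, Lys14, Lys15.

1, 3, 4, 6, 12, 14, 15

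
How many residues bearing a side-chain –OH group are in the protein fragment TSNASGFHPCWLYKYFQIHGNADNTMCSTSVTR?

10

Serine (S), threonine (T), and tyrosine (Y) each carry a hydroxyl group on the side chain.
Matching residues: T1, S2, S5, Y13, Y15, T25, S28, T29, S30, T32.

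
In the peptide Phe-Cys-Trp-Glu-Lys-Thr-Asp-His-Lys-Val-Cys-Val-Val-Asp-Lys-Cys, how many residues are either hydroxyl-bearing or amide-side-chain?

Hydroxyl-bearing: S, T, Y. Amide-side-chain: N, Q.
Hydroxyl-bearing residues here: Thr6 (1).
Amide-side-chain residues here: none (0).
The two groups share no amino acid, so total = 1 + 0 = 1.

1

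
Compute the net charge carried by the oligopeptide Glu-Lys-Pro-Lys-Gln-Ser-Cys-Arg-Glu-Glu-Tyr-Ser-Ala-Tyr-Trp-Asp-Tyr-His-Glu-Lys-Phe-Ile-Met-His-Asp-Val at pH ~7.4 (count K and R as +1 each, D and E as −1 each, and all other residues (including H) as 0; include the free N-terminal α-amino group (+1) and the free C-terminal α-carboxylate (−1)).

-2

Positive (K, R): Lys2, Lys4, Arg8, Lys20 → +4.
Negative (D, E): Glu1, Glu9, Glu10, Asp16, Glu19, Asp25 → −6.
The N-terminus (+1) and C-terminus (−1) cancel.
Net charge = (+4) + (−6) = −2.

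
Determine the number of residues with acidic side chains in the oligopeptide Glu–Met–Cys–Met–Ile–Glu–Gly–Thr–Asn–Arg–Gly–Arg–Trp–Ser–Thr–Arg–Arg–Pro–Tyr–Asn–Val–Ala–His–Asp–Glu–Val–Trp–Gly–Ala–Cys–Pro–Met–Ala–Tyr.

The acidic residues are Asp (D) and Glu (E), whose side chains end in a carboxylate group.
Matching residues: Glu1, Glu6, Asp24, Glu25.

4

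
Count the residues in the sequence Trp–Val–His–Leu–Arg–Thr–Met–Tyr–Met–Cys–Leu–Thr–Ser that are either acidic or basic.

Acidic: D, E. Basic: H, K, R.
Acidic residues here: none (0).
Basic residues here: His3, Arg5 (2).
The two groups share no amino acid, so total = 0 + 2 = 2.

2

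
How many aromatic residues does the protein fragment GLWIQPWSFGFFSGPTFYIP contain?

7

F, W, and Y each carry an aromatic ring on the side chain.
Matching residues: W3, W7, F9, F11, F12, F17, Y18.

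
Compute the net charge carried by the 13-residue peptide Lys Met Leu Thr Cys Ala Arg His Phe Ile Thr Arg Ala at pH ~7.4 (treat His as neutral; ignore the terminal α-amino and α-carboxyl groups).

+3

Near pH 7.4, K and R contribute +1 each, D and E contribute −1 each, and every other side chain (His included, as stated) is uncharged.
Positive (K, R): Lys1, Arg7, Arg12 → +3.
Negative (D, E): none → −0.
Net charge = (+3) + (−0) = +3.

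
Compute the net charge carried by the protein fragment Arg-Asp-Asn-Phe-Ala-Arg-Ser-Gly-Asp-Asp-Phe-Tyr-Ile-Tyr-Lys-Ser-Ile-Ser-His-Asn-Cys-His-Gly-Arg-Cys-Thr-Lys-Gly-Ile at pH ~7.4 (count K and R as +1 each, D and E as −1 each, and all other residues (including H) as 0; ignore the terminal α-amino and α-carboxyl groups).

+2

Positive (K, R): Arg1, Arg6, Lys15, Arg24, Lys27 → +5.
Negative (D, E): Asp2, Asp9, Asp10 → −3.
Net charge = (+5) + (−3) = +2.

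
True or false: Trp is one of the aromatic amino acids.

True

F, W, and Y each carry an aromatic ring on the side chain.
Tryptophan is in this group.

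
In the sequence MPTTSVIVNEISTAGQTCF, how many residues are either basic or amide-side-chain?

2

Basic: H, K, R. Amide-side-chain: N, Q.
Basic residues here: none (0).
Amide-side-chain residues here: N9, Q16 (2).
The two groups share no amino acid, so total = 0 + 2 = 2.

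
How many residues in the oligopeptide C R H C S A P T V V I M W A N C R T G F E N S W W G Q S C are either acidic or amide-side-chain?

4

Acidic: D, E. Amide-side-chain: N, Q.
Acidic residues here: E21 (1).
Amide-side-chain residues here: N15, N22, Q27 (3).
The two groups share no amino acid, so total = 1 + 3 = 4.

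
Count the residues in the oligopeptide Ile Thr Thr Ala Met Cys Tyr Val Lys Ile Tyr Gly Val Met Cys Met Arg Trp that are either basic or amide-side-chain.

2

Basic: H, K, R. Amide-side-chain: N, Q.
Basic residues here: Lys9, Arg17 (2).
Amide-side-chain residues here: none (0).
The two groups share no amino acid, so total = 2 + 0 = 2.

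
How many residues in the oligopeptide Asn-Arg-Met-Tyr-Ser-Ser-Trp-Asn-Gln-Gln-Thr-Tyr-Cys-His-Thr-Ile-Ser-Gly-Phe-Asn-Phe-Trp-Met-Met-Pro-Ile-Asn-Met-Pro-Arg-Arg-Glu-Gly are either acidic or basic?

Acidic: D, E. Basic: H, K, R.
Acidic residues here: Glu32 (1).
Basic residues here: Arg2, His14, Arg30, Arg31 (4).
The two groups share no amino acid, so total = 1 + 4 = 5.

5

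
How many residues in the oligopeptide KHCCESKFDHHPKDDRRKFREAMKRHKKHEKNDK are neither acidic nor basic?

Acidic: D, E. Basic: K, R, H. All other residues are neither.
Matching residues: C3, C4, S6, F8, P12, F19, A22, M23, N32.

9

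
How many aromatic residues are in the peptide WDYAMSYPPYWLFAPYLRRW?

8

Phenylalanine (F), tryptophan (W), and tyrosine (Y) have aromatic ring side chains.
Matching residues: W1, Y3, Y7, Y10, W11, F13, Y16, W20.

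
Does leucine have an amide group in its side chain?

Asparagine (N) and glutamine (Q) have uncharged amide side chains.
Leucine is not in this group.

No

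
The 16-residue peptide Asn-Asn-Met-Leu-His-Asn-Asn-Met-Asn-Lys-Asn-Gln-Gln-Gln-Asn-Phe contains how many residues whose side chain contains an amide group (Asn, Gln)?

Matching residues: Asn1, Asn2, Asn6, Asn7, Asn9, Asn11, Gln12, Gln13, Gln14, Asn15.

10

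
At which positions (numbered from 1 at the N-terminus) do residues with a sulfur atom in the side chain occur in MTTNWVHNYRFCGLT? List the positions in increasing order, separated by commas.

Only Cys (C) and Met (M) have a sulfur atom in the side chain.
Matching residues: M1, C12.

1, 12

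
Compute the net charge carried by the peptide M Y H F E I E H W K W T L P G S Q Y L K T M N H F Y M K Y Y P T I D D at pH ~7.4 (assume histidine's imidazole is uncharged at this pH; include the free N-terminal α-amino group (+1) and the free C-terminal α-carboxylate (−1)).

The side chains ionized at physiological pH are Lys/Arg (+1) and Asp/Glu (−1); with His treated as neutral, nothing else contributes.
Positive (K, R): K10, K20, K28 → +3.
Negative (D, E): E5, E7, D34, D35 → −4.
The N-terminus (+1) and C-terminus (−1) cancel.
Net charge = (+3) + (−4) = −1.

-1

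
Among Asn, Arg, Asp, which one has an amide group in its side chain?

Only N (asparagine) and Q (glutamine) carry a side-chain carboxamide.
Of the listed options, only Asn belongs to this group.

Asn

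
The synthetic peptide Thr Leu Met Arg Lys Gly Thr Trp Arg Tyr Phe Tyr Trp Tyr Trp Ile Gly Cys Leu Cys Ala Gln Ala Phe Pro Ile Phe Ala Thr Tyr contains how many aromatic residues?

The aromatic amino acids are Phe (F, benzyl), Trp (W, indole), and Tyr (Y, phenol).
Matching residues: Trp8, Tyr10, Phe11, Tyr12, Trp13, Tyr14, Trp15, Phe24, Phe27, Tyr30.

10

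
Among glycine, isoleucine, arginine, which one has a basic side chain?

K, R, and H are the three residues with basic side chains (ε-amine, guanidinium, and imidazole respectively).
Of the listed options, only arginine belongs to this group.

arginine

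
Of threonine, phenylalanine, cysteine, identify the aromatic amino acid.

phenylalanine

F, W, and Y each carry an aromatic ring on the side chain.
Of the listed options, only phenylalanine belongs to this group.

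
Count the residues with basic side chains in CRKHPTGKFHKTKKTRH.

10

K, R, and H are the three residues with basic side chains (ε-amine, guanidinium, and imidazole respectively).
Matching residues: R2, K3, H4, K8, H10, K11, K13, K14, R16, H17.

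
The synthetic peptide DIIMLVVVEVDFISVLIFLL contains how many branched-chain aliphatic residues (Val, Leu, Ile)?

Matching residues: I2, I3, L5, V6, V7, V8, V10, I13, V15, L16, I17, L19, L20.

13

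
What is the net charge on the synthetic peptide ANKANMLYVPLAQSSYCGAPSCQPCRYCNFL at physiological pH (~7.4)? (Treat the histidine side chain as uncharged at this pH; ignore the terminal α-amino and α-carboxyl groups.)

Near pH 7.4, K and R contribute +1 each, D and E contribute −1 each, and every other side chain (His included, as stated) is uncharged.
Positive (K, R): K3, R26 → +2.
Negative (D, E): none → −0.
Net charge = (+2) + (−0) = +2.

+2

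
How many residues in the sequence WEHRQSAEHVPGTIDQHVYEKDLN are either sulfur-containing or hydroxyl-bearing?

3

Sulfur-containing: C, M. Hydroxyl-bearing: S, T, Y.
Sulfur-containing residues here: none (0).
Hydroxyl-bearing residues here: S6, T13, Y19 (3).
The two groups share no amino acid, so total = 0 + 3 = 3.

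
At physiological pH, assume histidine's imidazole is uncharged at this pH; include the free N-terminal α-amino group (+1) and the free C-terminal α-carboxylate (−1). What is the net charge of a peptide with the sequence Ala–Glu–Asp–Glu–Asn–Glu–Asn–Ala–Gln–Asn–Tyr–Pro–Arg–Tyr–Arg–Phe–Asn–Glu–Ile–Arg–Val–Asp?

Near pH 7.4, K and R contribute +1 each, D and E contribute −1 each, and every other side chain (His included, as stated) is uncharged.
Positive (K, R): Arg13, Arg15, Arg20 → +3.
Negative (D, E): Glu2, Asp3, Glu4, Glu6, Glu18, Asp22 → −6.
The N-terminus (+1) and C-terminus (−1) cancel.
Net charge = (+3) + (−6) = −3.

-3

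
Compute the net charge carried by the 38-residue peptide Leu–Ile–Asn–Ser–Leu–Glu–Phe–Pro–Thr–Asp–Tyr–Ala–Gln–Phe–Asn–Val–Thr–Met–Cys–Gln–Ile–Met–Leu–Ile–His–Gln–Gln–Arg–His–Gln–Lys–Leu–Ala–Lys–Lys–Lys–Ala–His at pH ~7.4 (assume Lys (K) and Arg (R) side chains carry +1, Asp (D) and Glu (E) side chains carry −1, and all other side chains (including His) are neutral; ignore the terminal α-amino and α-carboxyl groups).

+3

Positive (K, R): Arg28, Lys31, Lys34, Lys35, Lys36 → +5.
Negative (D, E): Glu6, Asp10 → −2.
Net charge = (+5) + (−2) = +3.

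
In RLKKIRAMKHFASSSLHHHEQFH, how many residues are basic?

The basic amino acids are Lys (K), Arg (R), and His (H).
Matching residues: R1, K3, K4, R6, K9, H10, H17, H18, H19, H23.

10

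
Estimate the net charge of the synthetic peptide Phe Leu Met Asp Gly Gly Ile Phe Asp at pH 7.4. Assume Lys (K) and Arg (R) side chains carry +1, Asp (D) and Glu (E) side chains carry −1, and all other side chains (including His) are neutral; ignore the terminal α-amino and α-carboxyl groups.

-2

Positive (K, R): none → +0.
Negative (D, E): Asp4, Asp9 → −2.
Net charge = (+0) + (−2) = −2.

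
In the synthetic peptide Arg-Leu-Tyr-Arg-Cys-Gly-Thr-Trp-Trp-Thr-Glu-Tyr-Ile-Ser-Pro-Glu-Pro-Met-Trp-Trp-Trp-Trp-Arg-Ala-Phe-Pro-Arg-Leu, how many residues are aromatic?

F, W, and Y each carry an aromatic ring on the side chain.
Matching residues: Tyr3, Trp8, Trp9, Tyr12, Trp19, Trp20, Trp21, Trp22, Phe25.

9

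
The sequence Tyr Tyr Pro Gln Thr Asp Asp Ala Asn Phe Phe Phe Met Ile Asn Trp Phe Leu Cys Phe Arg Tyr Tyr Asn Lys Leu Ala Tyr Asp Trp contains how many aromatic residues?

12

Phenylalanine (F), tryptophan (W), and tyrosine (Y) have aromatic ring side chains.
Matching residues: Tyr1, Tyr2, Phe10, Phe11, Phe12, Trp16, Phe17, Phe20, Tyr22, Tyr23, Tyr28, Trp30.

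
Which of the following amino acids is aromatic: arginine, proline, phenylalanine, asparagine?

phenylalanine

Phenylalanine (F), tryptophan (W), and tyrosine (Y) have aromatic ring side chains.
Of the listed options, only phenylalanine belongs to this group.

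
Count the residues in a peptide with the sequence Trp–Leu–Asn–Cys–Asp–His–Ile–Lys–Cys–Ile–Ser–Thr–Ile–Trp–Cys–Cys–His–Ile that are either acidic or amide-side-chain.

2

Acidic: D, E. Amide-side-chain: N, Q.
Acidic residues here: Asp5 (1).
Amide-side-chain residues here: Asn3 (1).
The two groups share no amino acid, so total = 1 + 1 = 2.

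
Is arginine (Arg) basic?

Yes

Lysine (K), arginine (R), and histidine (H) have basic, nitrogen-containing side chains.
Arginine is in this group.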